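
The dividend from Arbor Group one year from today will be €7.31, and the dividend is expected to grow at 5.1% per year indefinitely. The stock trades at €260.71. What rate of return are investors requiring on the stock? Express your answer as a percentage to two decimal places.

P = D₁/(r − g) ⇒ r = D₁/P + g = €7.3100/€260.71 + 0.051 = 0.028039 + 0.051 = 0.079039

7.90%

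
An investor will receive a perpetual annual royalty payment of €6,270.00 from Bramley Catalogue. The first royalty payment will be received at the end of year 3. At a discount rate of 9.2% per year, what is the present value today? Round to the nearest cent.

€57152.40

Value at end of year 2: C / r = €6,270.00 / 0.092 = €68,152.1739
Discount to today: PV = €68,152.1739 / (1 + 0.092)^2 = €68,152.1739 / 1.192464 = €57,152.40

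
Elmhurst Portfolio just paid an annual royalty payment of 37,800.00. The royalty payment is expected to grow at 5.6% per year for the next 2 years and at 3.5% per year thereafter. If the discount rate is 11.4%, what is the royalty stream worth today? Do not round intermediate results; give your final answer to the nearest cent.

514800.90

D_1 = 39916.80000
D_2 = 42152.14080
Terminal value at year 2: TV = D_2×(1+g_2)/(r−g_2) = 43627.46573/0.079 = 552246.40162
P_0 = D_1/(1+r)^1 + D_2/(1+r)^2 + TV/(1+r)^2
    = 35831.95691 + 33966.37926 + 445002.56376 = 514800.89994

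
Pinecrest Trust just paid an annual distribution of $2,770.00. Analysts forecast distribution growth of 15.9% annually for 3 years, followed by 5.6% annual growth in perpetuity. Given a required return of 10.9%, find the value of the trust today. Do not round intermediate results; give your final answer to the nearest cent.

D_1 = 3210.43000
D_2 = 3720.88837
D_3 = 4312.50962
Terminal value at year 3: TV = D_3×(1+g_2)/(r−g_2) = 4554.01016/0.053 = 85924.71999
P_0 = D_1/(1+r)^1 + D_2/(1+r)^2 + D_3/(1+r)^3 + TV/(1+r)^3
    = 2894.88729 + 3025.40520 + 3161.80760 + 62997.52494 = 72079.62502

$72079.63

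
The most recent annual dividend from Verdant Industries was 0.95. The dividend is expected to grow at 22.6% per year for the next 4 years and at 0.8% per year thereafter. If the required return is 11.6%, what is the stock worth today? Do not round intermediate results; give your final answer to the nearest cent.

17.75

D_1 = 1.16470
D_2 = 1.42792
D_3 = 1.75063
D_4 = 2.14628
Terminal value at year 4: TV = D_4×(1+g_2)/(r−g_2) = 2.16345/0.108 = 20.03191
P_0 = D_1/(1+r)^1 + D_2/(1+r)^2 + D_3/(1+r)^3 + D_4/(1+r)^4 + TV/(1+r)^4
    = 1.04364 + 1.14651 + 1.25951 + 1.38366 + 12.91414 = 17.74745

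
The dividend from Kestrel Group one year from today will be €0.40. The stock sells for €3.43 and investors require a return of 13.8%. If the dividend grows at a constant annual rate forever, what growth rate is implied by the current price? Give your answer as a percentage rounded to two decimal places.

P = D₁/(r−g) ⇒ g = r − D₁/P = 0.138 − €0.40/€3.43 = 0.021382

2.14%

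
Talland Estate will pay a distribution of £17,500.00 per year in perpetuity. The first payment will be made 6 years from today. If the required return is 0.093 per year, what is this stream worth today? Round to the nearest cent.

Value at end of year 5: C / r = £17,500.00 / 0.093 = £188,172.0430
Discount to today: PV = £188,172.0430 / (1 + 0.093)^5 = £188,172.0430 / 1.559915 = £120,629.71

£120629.71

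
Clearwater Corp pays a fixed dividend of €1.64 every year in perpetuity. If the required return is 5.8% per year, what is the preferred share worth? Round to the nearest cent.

€28.28

Level perpetuity: PV = C / r = €1.64 / 0.058 = €28.28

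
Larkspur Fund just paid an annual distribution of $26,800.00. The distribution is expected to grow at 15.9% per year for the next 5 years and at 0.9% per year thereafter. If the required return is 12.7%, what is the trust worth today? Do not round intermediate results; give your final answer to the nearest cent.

D_1 = 31061.20000
D_2 = 35999.93080
D_3 = 41723.91980
D_4 = 48358.02304
D_5 = 56046.94871
Terminal value at year 5: TV = D_5×(1+g_2)/(r−g_2) = 56551.37125/0.118 = 479248.90888
P_0 = D_1/(1+r)^1 + D_2/(1+r)^2 + D_3/(1+r)^3 + D_4/(1+r)^4 + D_5/(1+r)^5 + TV/(1+r)^5
    = 27560.95830 + 28343.52322 + 29148.30826 + 29975.94434 + 30827.08029 + 263597.66116 = 409453.47557

$409453.48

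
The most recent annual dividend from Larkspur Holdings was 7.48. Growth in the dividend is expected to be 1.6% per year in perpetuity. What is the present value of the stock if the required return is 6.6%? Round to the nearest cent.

D₁ = D₀ × (1 + g) = 7.48 × 1.016 = 7.5997
Growing perpetuity: P = D₁ / (r − g) = 7.5997 / (0.066 − 0.016) = 151.99

151.99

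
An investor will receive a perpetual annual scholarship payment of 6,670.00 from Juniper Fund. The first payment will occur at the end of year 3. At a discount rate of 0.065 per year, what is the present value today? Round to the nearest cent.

90471.81

Value at end of year 2: C / r = 6,670.00 / 0.065 = 102,615.3846
Discount to today: PV = 102,615.3846 / (1 + 0.065)^2 = 102,615.3846 / 1.134225 = 90,471.81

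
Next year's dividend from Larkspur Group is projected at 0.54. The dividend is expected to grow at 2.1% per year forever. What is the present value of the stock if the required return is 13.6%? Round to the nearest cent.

4.70

Growing perpetuity: P = D₁ / (r − g) = 0.5400 / (0.136 − 0.021) = 4.70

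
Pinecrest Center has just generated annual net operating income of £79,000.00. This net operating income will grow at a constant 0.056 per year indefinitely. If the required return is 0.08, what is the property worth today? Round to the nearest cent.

£3476000.00

D₁ = D₀ × (1 + g) = £79,000.00 × 1.056 = £83,424.0000
Growing perpetuity: P = D₁ / (r − g) = £83,424.0000 / (0.08 − 0.056) = £3,476,000.00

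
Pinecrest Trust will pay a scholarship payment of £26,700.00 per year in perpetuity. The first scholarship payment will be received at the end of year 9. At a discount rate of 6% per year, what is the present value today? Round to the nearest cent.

£279198.51

Value at end of year 8: C / r = £26,700.00 / 0.06 = £445,000.0000
Discount to today: PV = £445,000.0000 / (1 + 0.06)^8 = £445,000.0000 / 1.593848 = £279,198.51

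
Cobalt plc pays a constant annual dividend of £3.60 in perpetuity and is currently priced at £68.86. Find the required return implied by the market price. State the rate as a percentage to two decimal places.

5.23%

P = C/r ⇒ r = C/P = £3.60/£68.86 = 0.052280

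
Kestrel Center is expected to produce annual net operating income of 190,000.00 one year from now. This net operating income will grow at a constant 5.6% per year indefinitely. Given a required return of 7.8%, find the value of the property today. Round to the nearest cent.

8636363.64

Growing perpetuity: P = D₁ / (r − g) = 190,000.0000 / (0.078 − 0.056) = 8,636,363.64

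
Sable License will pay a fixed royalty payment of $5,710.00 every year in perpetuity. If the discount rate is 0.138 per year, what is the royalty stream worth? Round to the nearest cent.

$41376.81

Level perpetuity: PV = C / r = $5,710.00 / 0.138 = $41,376.81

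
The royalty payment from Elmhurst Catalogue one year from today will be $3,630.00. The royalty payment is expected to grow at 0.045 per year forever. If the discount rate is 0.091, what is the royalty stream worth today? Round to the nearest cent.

$78913.04

Growing perpetuity: P = D₁ / (r − g) = $3,630.0000 / (0.091 − 0.045) = $78,913.04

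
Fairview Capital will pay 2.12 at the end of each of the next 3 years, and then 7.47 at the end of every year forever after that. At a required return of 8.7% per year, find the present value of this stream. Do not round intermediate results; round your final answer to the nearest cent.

PV of 3-year annuity: 2.12 × [1 − (1+0.087)^−3] / 0.087 = 5.39517
Perpetuity value at year 3: 7.47 / 0.087 = 85.86207
PV of perpetuity: 85.86207 / (1+0.087)^3 = 66.85174
Total PV = 5.39517 + 66.85174 = 72.24691

72.25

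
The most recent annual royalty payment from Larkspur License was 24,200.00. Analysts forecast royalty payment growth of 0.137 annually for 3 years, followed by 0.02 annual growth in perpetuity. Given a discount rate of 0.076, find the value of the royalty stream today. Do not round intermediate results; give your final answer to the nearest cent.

D_1 = 27515.40000
D_2 = 31285.00980
D_3 = 35571.05614
Terminal value at year 3: TV = D_3×(1+g_2)/(r−g_2) = 36282.47727/0.056 = 647901.37974
P_0 = D_1/(1+r)^1 + D_2/(1+r)^2 + D_3/(1+r)^3 + TV/(1+r)^3
    = 25571.93309 + 27021.64305 + 28553.53917 + 520082.32055 = 601229.43585

601229.44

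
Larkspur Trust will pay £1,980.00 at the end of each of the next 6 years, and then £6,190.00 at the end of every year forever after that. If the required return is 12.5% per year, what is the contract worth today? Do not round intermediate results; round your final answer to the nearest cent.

PV of 6-year annuity: £1,980.00 × [1 − (1+0.125)^−6] / 0.125 = 8026.60028
Perpetuity value at year 6: £6,190.00 / 0.125 = 49520.00000
PV of perpetuity: 49520.00000 / (1+0.125)^6 = 24426.73953
Total PV = 8026.60028 + 24426.73953 = 32453.33981

£32453.34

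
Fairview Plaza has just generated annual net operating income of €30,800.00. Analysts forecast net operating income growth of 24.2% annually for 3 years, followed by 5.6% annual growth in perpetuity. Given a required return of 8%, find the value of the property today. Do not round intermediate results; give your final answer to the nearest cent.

€2184085.75

D_1 = 38253.60000
D_2 = 47510.97120
D_3 = 59008.62623
Terminal value at year 3: TV = D_3×(1+g_2)/(r−g_2) = 62313.10930/0.024 = 2596379.55414
P_0 = D_1/(1+r)^1 + D_2/(1+r)^2 + D_3/(1+r)^3 + TV/(1+r)^3
    = 35420.00000 + 40733.00000 + 46842.95000 + 2061089.80000 = 2184085.75000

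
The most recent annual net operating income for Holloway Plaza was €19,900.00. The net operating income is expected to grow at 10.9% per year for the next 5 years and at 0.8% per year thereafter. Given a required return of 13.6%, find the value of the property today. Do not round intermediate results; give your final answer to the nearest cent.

€231579.80

D_1 = 22069.10000
D_2 = 24474.63190
D_3 = 27142.36678
D_4 = 30100.88476
D_5 = 33381.88119
Terminal value at year 5: TV = D_5×(1+g_2)/(r−g_2) = 33648.93624/0.128 = 262882.31440
P_0 = D_1/(1+r)^1 + D_2/(1+r)^2 + D_3/(1+r)^3 + D_4/(1+r)^4 + D_5/(1+r)^5 + TV/(1+r)^5
    = 19427.02465 + 18965.29079 + 18514.53124 + 18074.48516 + 17644.89792 + 138953.57114 = 231579.80090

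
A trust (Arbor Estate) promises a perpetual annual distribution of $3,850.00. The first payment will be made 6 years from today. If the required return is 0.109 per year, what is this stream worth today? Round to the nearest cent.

$21056.03

Value at end of year 5: C / r = $3,850.00 / 0.109 = $35,321.1009
Discount to today: PV = $35,321.1009 / (1 + 0.109)^5 = $35,321.1009 / 1.677481 = $21,056.03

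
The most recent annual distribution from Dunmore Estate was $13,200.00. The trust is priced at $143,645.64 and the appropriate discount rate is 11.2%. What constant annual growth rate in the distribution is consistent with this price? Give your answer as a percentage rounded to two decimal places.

P = D₀(1+g)/(r−g) ⇒ P(r−g) = D₀(1+g) ⇒ g(P+D₀) = P·r − D₀
g = (P·r − D₀)/(P + D₀) = ($143,645.64×0.112 − $13,200.00) / ($143,645.64 + $13,200.00) = 0.018415

1.84%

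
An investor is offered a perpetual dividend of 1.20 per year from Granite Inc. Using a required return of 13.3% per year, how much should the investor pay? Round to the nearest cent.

Level perpetuity: PV = C / r = 1.20 / 0.133 = 9.02

9.02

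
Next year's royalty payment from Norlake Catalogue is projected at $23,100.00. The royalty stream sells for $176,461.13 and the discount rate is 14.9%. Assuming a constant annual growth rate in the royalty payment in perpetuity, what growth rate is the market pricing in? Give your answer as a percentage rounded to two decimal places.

1.81%

P = D₁/(r−g) ⇒ g = r − D₁/P = 0.149 − $23,100.00/$176,461.13 = 0.018093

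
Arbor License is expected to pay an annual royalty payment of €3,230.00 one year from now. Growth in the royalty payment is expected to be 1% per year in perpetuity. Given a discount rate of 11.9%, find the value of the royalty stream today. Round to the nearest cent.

Growing perpetuity: P = D₁ / (r − g) = €3,230.0000 / (0.119 − 0.01) = €29,633.03

€29633.03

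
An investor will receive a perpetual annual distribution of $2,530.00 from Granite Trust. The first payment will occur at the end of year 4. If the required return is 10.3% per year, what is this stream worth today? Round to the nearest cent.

$18304.45

Value at end of year 3: C / r = $2,530.00 / 0.103 = $24,563.1068
Discount to today: PV = $24,563.1068 / (1 + 0.103)^3 = $24,563.1068 / 1.341920 = $18,304.45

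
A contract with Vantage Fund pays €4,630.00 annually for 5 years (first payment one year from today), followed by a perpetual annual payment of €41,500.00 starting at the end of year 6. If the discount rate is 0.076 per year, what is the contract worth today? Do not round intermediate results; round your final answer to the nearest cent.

PV of 5-year annuity: €4,630.00 × [1 − (1+0.076)^−5] / 0.076 = 18682.79040
Perpetuity value at year 5: €41,500.00 / 0.076 = 546052.63158
PV of perpetuity: 546052.63158 / (1+0.076)^5 = 378593.49512
Total PV = 18682.79040 + 378593.49512 = 397276.28553

€397276.29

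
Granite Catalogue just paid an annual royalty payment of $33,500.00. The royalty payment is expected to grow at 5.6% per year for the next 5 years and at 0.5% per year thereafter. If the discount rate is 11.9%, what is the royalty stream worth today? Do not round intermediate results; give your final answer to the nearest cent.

$362287.34

D_1 = 35376.00000
D_2 = 37357.05600
D_3 = 39449.05114
D_4 = 41658.19800
D_5 = 43991.05709
Terminal value at year 5: TV = D_5×(1+g_2)/(r−g_2) = 44211.01237/0.114 = 387815.89801
P_0 = D_1/(1+r)^1 + D_2/(1+r)^2 + D_3/(1+r)^3 + D_4/(1+r)^4 + D_5/(1+r)^5 + TV/(1+r)^5
    = 31613.94102 + 29834.06766 + 28154.40166 + 26569.30129 + 25073.44251 + 221042.19054 = 362287.34468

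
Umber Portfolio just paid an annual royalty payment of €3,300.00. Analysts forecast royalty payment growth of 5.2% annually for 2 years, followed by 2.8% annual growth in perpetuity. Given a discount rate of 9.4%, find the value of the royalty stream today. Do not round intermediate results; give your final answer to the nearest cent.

€53753.93

D_1 = 3471.60000
D_2 = 3652.12320
Terminal value at year 2: TV = D_2×(1+g_2)/(r−g_2) = 3754.38265/0.066 = 56884.58560
P_0 = D_1/(1+r)^1 + D_2/(1+r)^2 + TV/(1+r)^2
    = 3173.30896 + 3051.48174 + 47529.13983 = 53753.93053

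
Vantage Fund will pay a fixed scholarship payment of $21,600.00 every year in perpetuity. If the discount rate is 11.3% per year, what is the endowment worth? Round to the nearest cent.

Level perpetuity: PV = C / r = $21,600.00 / 0.113 = $191,150.44

$191150.44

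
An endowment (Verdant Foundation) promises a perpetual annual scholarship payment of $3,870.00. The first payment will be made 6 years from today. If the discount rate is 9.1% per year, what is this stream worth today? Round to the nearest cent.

$27513.50

Value at end of year 5: C / r = $3,870.00 / 0.091 = $42,527.4725
Discount to today: PV = $42,527.4725 / (1 + 0.091)^5 = $42,527.4725 / 1.545695 = $27,513.50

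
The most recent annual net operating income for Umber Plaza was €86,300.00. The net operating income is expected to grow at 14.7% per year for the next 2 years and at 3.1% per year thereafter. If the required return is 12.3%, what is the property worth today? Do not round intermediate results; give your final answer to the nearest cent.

€1187074.39

D_1 = 98986.10000
D_2 = 113537.05670
Terminal value at year 2: TV = D_2×(1+g_2)/(r−g_2) = 117056.70546/0.092 = 1272355.49411
P_0 = D_1/(1+r)^1 + D_2/(1+r)^2 + TV/(1+r)^2
    = 88144.34550 + 90028.10712 + 1008901.93954 = 1187074.39216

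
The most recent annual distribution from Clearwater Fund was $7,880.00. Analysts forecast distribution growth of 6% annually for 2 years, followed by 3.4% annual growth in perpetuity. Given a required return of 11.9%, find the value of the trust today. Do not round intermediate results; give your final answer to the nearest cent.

D_1 = 8352.80000
D_2 = 8853.96800
Terminal value at year 2: TV = D_2×(1+g_2)/(r−g_2) = 9155.00291/0.085 = 107705.91661
P_0 = D_1/(1+r)^1 + D_2/(1+r)^2 + TV/(1+r)^2
    = 7464.52189 + 7070.95014 + 86016.02878 = 100551.50081

$100551.50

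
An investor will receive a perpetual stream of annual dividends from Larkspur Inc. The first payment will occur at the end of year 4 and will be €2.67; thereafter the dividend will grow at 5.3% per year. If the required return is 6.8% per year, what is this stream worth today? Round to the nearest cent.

€146.12

Value at end of year 3: C₁ / (r − g) = €2.67 / (0.068 − 0.053) = €178.0000
Discount to today: PV = €178.0000 / (1 + 0.068)^3 = €178.0000 / 1.218186 = €146.12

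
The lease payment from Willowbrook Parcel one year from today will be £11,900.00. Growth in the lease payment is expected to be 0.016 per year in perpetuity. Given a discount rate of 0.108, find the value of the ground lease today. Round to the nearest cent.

Growing perpetuity: P = D₁ / (r − g) = £11,900.0000 / (0.108 − 0.016) = £129,347.83

£129347.83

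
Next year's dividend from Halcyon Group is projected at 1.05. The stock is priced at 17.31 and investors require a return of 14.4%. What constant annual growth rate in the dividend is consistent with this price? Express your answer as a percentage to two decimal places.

8.33%

P = D₁/(r−g) ⇒ g = r − D₁/P = 0.144 − 1.05/17.31 = 0.083341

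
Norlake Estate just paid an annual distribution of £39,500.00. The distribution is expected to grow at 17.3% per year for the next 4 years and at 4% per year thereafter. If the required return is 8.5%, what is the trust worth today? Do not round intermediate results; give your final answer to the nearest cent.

£1439812.86

D_1 = 46333.50000
D_2 = 54349.19550
D_3 = 63751.60632
D_4 = 74780.63422
Terminal value at year 4: TV = D_4×(1+g_2)/(r−g_2) = 77771.85958/0.045 = 1728263.54630
P_0 = D_1/(1+r)^1 + D_2/(1+r)^2 + D_3/(1+r)^3 + D_4/(1+r)^4 + TV/(1+r)^4
    = 42703.68664 + 46167.21145 + 49911.64888 + 53959.78261 + 1247070.53145 = 1439812.86103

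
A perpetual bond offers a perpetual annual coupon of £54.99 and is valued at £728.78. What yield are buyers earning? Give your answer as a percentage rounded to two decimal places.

7.55%

P = C/r ⇒ r = C/P = £54.99/£728.78 = 0.075455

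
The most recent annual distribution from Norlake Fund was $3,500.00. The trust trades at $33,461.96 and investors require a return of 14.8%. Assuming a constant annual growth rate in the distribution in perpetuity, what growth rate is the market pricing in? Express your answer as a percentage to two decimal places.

P = D₀(1+g)/(r−g) ⇒ P(r−g) = D₀(1+g) ⇒ g(P+D₀) = P·r − D₀
g = (P·r − D₀)/(P + D₀) = ($33,461.96×0.148 − $3,500.00) / ($33,461.96 + $3,500.00) = 0.039294

3.93%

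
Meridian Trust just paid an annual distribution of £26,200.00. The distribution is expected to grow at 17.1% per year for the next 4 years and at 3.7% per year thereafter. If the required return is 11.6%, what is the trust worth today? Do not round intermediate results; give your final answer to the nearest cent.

£535256.56

D_1 = 30680.20000
D_2 = 35926.51420
D_3 = 42069.94813
D_4 = 49263.90926
Terminal value at year 4: TV = D_4×(1+g_2)/(r−g_2) = 51086.67390/0.079 = 646666.75824
P_0 = D_1/(1+r)^1 + D_2/(1+r)^2 + D_3/(1+r)^3 + D_4/(1+r)^4 + TV/(1+r)^4
    = 27491.21864 + 28846.07260 + 30267.69805 + 31759.38567 + 416892.18915 = 535256.56411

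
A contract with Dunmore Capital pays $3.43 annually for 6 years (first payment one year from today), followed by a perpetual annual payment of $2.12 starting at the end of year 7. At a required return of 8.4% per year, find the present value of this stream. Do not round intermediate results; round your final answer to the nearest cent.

PV of 6-year annuity: $3.43 × [1 − (1+0.084)^−6] / 0.084 = 15.66589
Perpetuity value at year 6: $2.12 / 0.084 = 25.23810
PV of perpetuity: 25.23810 / (1+0.084)^6 = 15.55539
Total PV = 15.66589 + 15.55539 = 31.22128

$31.22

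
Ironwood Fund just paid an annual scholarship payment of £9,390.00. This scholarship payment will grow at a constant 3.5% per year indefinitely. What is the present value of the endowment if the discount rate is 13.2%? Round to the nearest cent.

D₁ = D₀ × (1 + g) = £9,390.00 × 1.035 = £9,718.6500
Growing perpetuity: P = D₁ / (r − g) = £9,718.6500 / (0.132 − 0.035) = £100,192.27

£100192.27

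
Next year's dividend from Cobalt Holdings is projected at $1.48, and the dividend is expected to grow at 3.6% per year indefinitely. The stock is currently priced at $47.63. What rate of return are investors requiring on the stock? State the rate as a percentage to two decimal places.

6.71%

P = D₁/(r − g) ⇒ r = D₁/P + g = $1.4800/$47.63 + 0.036 = 0.031073 + 0.036 = 0.067073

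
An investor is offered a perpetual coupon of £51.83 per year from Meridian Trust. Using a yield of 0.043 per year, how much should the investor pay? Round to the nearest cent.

£1205.35

Level perpetuity: PV = C / r = £51.83 / 0.043 = £1,205.35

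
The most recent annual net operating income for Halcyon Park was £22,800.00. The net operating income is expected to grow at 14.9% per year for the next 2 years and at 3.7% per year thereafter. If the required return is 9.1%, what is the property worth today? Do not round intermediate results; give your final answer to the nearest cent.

£534936.21

D_1 = 26197.20000
D_2 = 30100.58280
Terminal value at year 2: TV = D_2×(1+g_2)/(r−g_2) = 31214.30436/0.054 = 578042.67340
P_0 = D_1/(1+r)^1 + D_2/(1+r)^2 + TV/(1+r)^2
    = 24012.09899 + 25288.63588 + 485635.47045 = 534936.20532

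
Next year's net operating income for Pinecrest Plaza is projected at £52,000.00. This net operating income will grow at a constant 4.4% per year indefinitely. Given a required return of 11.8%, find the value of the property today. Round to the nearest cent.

£702702.70

Growing perpetuity: P = D₁ / (r − g) = £52,000.0000 / (0.118 − 0.044) = £702,702.70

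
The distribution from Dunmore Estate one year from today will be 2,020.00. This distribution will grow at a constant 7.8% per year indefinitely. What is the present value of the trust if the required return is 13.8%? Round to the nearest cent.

Growing perpetuity: P = D₁ / (r − g) = 2,020.0000 / (0.138 − 0.078) = 33,666.67

33666.67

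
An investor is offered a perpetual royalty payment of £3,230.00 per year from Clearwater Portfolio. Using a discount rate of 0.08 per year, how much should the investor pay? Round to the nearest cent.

Level perpetuity: PV = C / r = £3,230.00 / 0.08 = £40,375.00

£40375.00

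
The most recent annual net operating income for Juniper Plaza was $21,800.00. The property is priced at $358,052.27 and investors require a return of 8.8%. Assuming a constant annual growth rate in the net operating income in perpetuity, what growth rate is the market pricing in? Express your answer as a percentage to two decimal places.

P = D₀(1+g)/(r−g) ⇒ P(r−g) = D₀(1+g) ⇒ g(P+D₀) = P·r − D₀
g = (P·r − D₀)/(P + D₀) = ($358,052.27×0.088 − $21,800.00) / ($358,052.27 + $21,800.00) = 0.025559

2.56%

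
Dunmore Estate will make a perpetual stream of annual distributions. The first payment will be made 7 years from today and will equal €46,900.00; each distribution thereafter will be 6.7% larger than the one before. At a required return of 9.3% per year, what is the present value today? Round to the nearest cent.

€1057982.59

Value at end of year 6: C₁ / (r − g) = €46,900.00 / (0.093 − 0.067) = €1,803,846.1538
Discount to today: PV = €1,803,846.1538 / (1 + 0.093)^6 = €1,803,846.1538 / 1.704987 = €1,057,982.59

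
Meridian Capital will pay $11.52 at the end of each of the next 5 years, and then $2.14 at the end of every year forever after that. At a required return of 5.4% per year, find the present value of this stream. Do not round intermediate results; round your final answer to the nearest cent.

$79.79

PV of 5-year annuity: $11.52 × [1 − (1+0.054)^−5] / 0.054 = 49.32887
Perpetuity value at year 5: $2.14 / 0.054 = 39.62963
PV of perpetuity: 39.62963 / (1+0.054)^5 = 30.46611
Total PV = 49.32887 + 30.46611 = 79.79498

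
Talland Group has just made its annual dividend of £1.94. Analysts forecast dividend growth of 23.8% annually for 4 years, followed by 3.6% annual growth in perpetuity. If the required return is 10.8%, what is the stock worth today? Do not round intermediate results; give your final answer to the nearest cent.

£53.83

D_1 = 2.40172
D_2 = 2.97333
D_3 = 3.68098
D_4 = 4.55706
Terminal value at year 4: TV = D_4×(1+g_2)/(r−g_2) = 4.72111/0.072 = 65.57096
P_0 = D_1/(1+r)^1 + D_2/(1+r)^2 + D_3/(1+r)^3 + D_4/(1+r)^4 + TV/(1+r)^4
    = 2.16762 + 2.42194 + 2.70610 + 3.02361 + 43.50634 = 53.82561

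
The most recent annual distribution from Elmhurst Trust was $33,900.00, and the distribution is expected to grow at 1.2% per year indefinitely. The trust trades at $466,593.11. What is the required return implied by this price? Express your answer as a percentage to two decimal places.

8.55%

D₁ = $33,900.00 × 1.012 = $34,306.8000
P = D₁/(r − g) ⇒ r = D₁/P + g = $34,306.8000/$466,593.11 + 0.012 = 0.073526 + 0.012 = 0.085526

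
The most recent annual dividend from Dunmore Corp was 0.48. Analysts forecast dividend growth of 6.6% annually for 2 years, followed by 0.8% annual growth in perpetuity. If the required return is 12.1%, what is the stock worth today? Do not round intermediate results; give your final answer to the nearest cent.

4.76

D_1 = 0.51168
D_2 = 0.54545
Terminal value at year 2: TV = D_2×(1+g_2)/(r−g_2) = 0.54981/0.113 = 4.86561
P_0 = D_1/(1+r)^1 + D_2/(1+r)^2 + TV/(1+r)^2
    = 0.45645 + 0.43405 + 3.87192 = 4.76243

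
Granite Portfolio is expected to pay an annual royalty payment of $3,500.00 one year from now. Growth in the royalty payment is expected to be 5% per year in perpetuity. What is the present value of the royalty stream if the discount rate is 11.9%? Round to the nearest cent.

Growing perpetuity: P = D₁ / (r − g) = $3,500.0000 / (0.119 − 0.05) = $50,724.64

$50724.64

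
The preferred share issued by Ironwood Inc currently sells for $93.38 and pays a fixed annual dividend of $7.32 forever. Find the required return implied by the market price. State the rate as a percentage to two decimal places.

7.84%

P = C/r ⇒ r = C/P = $7.32/$93.38 = 0.078389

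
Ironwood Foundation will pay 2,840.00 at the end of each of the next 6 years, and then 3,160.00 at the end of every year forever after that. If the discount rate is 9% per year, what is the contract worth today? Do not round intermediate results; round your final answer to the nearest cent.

PV of 6-year annuity: 2,840.00 × [1 − (1+0.09)^−6] / 0.09 = 12740.00880
Perpetuity value at year 6: 3,160.00 / 0.09 = 35111.11111
PV of perpetuity: 35111.11111 / (1+0.09)^6 = 20935.60837
Total PV = 12740.00880 + 20935.60837 = 33675.61716

33675.62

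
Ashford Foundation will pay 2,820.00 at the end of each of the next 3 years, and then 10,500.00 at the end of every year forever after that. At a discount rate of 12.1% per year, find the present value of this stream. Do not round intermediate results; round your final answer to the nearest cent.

68362.45

PV of 3-year annuity: 2,820.00 × [1 − (1+0.121)^−3] / 0.121 = 6761.54213
Perpetuity value at year 3: 10,500.00 / 0.121 = 86776.85950
PV of perpetuity: 86776.85950 / (1+0.121)^3 = 61600.90477
Total PV = 6761.54213 + 61600.90477 = 68362.44690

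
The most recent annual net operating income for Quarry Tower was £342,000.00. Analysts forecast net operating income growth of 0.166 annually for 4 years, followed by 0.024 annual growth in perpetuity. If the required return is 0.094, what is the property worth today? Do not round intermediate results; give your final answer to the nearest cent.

D_1 = 398772.00000
D_2 = 464968.15200
D_3 = 542152.86523
D_4 = 632150.24086
Terminal value at year 4: TV = D_4×(1+g_2)/(r−g_2) = 647321.84664/0.07 = 9247454.95202
P_0 = D_1/(1+r)^1 + D_2/(1+r)^2 + D_3/(1+r)^3 + D_4/(1+r)^4 + TV/(1+r)^4
    = 364508.22669 + 388497.79920 + 414066.21011 + 441317.36837 + 6455842.64581 = 8064232.25017

£8064232.25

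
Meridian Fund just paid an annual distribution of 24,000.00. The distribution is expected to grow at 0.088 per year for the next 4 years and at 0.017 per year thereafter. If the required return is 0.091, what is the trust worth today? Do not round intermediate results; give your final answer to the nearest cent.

D_1 = 26112.00000
D_2 = 28409.85600
D_3 = 30909.92333
D_4 = 33629.99658
Terminal value at year 4: TV = D_4×(1+g_2)/(r−g_2) = 34201.70652/0.074 = 462185.22328
P_0 = D_1/(1+r)^1 + D_2/(1+r)^2 + D_3/(1+r)^3 + D_4/(1+r)^4 + TV/(1+r)^4
    = 23934.00550 + 23868.19247 + 23802.56041 + 23737.10882 + 326224.86043 = 421566.72763

421566.73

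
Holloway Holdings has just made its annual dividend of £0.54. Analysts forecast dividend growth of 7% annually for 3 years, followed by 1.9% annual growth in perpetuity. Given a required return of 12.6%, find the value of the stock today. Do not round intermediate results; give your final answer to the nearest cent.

£5.88

D_1 = 0.57780
D_2 = 0.61825
D_3 = 0.66152
Terminal value at year 3: TV = D_3×(1+g_2)/(r−g_2) = 0.67409/0.107 = 6.29993
P_0 = D_1/(1+r)^1 + D_2/(1+r)^2 + D_3/(1+r)^3 + TV/(1+r)^3
    = 0.51314 + 0.48762 + 0.46337 + 4.41286 = 5.87700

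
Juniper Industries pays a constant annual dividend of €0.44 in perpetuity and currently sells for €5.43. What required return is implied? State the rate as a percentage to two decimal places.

8.10%

P = C/r ⇒ r = C/P = €0.44/€5.43 = 0.081031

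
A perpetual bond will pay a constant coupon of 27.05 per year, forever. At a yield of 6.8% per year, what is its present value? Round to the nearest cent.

397.79

Level perpetuity: PV = C / r = 27.05 / 0.068 = 397.79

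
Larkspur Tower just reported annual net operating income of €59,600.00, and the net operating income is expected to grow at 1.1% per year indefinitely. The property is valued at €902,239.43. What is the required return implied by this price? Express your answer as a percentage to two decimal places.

7.78%

D₁ = €59,600.00 × 1.011 = €60,255.6000
P = D₁/(r − g) ⇒ r = D₁/P + g = €60,255.6000/€902,239.43 + 0.011 = 0.066784 + 0.011 = 0.077784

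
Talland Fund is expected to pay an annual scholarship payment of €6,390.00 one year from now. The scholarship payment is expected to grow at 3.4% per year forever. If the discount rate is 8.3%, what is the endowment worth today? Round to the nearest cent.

Growing perpetuity: P = D₁ / (r − g) = €6,390.0000 / (0.083 − 0.034) = €130,408.16

€130408.16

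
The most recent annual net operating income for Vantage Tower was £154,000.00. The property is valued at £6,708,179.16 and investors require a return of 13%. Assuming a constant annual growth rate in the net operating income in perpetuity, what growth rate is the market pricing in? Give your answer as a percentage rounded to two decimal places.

10.46%

P = D₀(1+g)/(r−g) ⇒ P(r−g) = D₀(1+g) ⇒ g(P+D₀) = P·r − D₀
g = (P·r − D₀)/(P + D₀) = (£6,708,179.16×0.13 − £154,000.00) / (£6,708,179.16 + £154,000.00) = 0.104641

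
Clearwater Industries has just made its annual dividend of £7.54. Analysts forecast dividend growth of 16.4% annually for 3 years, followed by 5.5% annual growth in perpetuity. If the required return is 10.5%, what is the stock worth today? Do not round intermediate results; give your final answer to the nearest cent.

D_1 = 8.77656
D_2 = 10.21592
D_3 = 11.89133
Terminal value at year 3: TV = D_3×(1+g_2)/(r−g_2) = 12.54535/0.05 = 250.90698
P_0 = D_1/(1+r)^1 + D_2/(1+r)^2 + D_3/(1+r)^3 + TV/(1+r)^3
    = 7.94259 + 8.36667 + 8.81340 + 185.96273 = 211.08539

£211.09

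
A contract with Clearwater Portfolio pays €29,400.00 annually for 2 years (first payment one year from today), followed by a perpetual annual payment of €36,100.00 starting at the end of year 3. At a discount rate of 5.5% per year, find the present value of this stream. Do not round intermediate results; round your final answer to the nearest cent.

€643993.29

PV of 2-year annuity: €29,400.00 × [1 − (1+0.055)^−2] / 0.055 = 54281.79960
Perpetuity value at year 2: €36,100.00 / 0.055 = 656363.63636
PV of perpetuity: 656363.63636 / (1+0.055)^2 = 589711.49468
Total PV = 54281.79960 + 589711.49468 = 643993.29428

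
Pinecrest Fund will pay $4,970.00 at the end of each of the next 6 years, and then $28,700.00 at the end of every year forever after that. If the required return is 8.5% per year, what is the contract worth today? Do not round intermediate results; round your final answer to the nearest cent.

$229590.44

PV of 6-year annuity: $4,970.00 × [1 − (1+0.085)^−6] / 0.085 = 22631.32823
Perpetuity value at year 6: $28,700.00 / 0.085 = 337647.05882
PV of perpetuity: 337647.05882 / (1+0.085)^6 = 206959.10706
Total PV = 22631.32823 + 206959.10706 = 229590.43529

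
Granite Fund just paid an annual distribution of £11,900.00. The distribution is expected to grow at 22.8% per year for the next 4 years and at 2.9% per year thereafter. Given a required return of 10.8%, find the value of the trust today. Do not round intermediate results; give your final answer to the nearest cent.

£295828.52

D_1 = 14613.20000
D_2 = 17945.00960
D_3 = 22036.47179
D_4 = 27060.78736
Terminal value at year 4: TV = D_4×(1+g_2)/(r−g_2) = 27845.55019/0.079 = 352475.31886
P_0 = D_1/(1+r)^1 + D_2/(1+r)^2 + D_3/(1+r)^3 + D_4/(1+r)^4 + TV/(1+r)^4
    = 13188.80866 + 14617.19949 + 16200.28969 + 17954.83370 + 233867.39088 = 295828.52243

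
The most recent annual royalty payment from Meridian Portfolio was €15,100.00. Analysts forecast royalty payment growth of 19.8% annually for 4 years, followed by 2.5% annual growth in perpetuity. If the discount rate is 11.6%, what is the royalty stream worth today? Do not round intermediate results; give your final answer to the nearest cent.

D_1 = 18089.80000
D_2 = 21671.58040
D_3 = 25962.55332
D_4 = 31103.13888
Terminal value at year 4: TV = D_4×(1+g_2)/(r−g_2) = 31880.71735/0.091 = 350337.55328
P_0 = D_1/(1+r)^1 + D_2/(1+r)^2 + D_3/(1+r)^3 + D_4/(1+r)^4 + TV/(1+r)^4
    = 16209.49821 + 17400.51869 + 18679.05142 + 20051.52652 + 225855.10646 = 298195.70130

€298195.70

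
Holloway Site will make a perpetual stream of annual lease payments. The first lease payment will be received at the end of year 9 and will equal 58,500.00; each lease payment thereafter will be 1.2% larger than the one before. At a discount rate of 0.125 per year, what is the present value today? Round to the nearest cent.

Value at end of year 8: C₁ / (r − g) = 58,500.00 / (0.125 − 0.012) = 517,699.1150
Discount to today: PV = 517,699.1150 / (1 + 0.125)^8 = 517,699.1150 / 2.565785 = 201,770.30

201770.30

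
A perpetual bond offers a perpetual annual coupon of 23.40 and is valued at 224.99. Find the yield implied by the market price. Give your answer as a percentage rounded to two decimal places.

P = C/r ⇒ r = C/P = 23.40/224.99 = 0.104005

10.40%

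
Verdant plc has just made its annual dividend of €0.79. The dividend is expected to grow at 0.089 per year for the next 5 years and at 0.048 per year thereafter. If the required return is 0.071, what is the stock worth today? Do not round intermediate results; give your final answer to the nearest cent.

D_1 = 0.86031
D_2 = 0.93688
D_3 = 1.02026
D_4 = 1.11106
D_5 = 1.20995
Terminal value at year 5: TV = D_5×(1+g_2)/(r−g_2) = 1.26802/0.023 = 55.13152
P_0 = D_1/(1+r)^1 + D_2/(1+r)^2 + D_3/(1+r)^3 + D_4/(1+r)^4 + D_5/(1+r)^5 + TV/(1+r)^5
    = 0.80328 + 0.81678 + 0.83051 + 0.84446 + 0.85866 + 39.12484 = 43.27852

€43.28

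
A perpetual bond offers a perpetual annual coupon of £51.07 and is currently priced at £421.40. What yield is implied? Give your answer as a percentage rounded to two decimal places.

P = C/r ⇒ r = C/P = £51.07/£421.40 = 0.121191

12.12%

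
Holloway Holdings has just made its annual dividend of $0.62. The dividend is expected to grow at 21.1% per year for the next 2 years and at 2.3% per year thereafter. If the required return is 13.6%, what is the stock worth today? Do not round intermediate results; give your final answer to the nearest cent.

$7.74

D_1 = 0.75082
D_2 = 0.90924
Terminal value at year 2: TV = D_2×(1+g_2)/(r−g_2) = 0.93016/0.113 = 8.23147
P_0 = D_1/(1+r)^1 + D_2/(1+r)^2 + TV/(1+r)^2
    = 0.66093 + 0.70457 + 6.37853 = 7.74403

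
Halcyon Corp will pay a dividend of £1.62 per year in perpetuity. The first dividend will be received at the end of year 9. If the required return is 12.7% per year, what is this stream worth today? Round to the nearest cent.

£4.90

Value at end of year 8: C / r = £1.62 / 0.127 = £12.7559
Discount to today: PV = £12.7559 / (1 + 0.127)^8 = £12.7559 / 2.602504 = £4.90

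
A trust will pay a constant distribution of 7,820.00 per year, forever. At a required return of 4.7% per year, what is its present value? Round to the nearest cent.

166382.98

Level perpetuity: PV = C / r = 7,820.00 / 0.047 = 166,382.98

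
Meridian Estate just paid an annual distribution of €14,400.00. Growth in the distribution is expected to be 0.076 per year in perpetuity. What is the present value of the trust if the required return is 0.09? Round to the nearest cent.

D₁ = D₀ × (1 + g) = €14,400.00 × 1.076 = €15,494.4000
Growing perpetuity: P = D₁ / (r − g) = €15,494.4000 / (0.09 − 0.076) = €1,106,742.86

€1106742.86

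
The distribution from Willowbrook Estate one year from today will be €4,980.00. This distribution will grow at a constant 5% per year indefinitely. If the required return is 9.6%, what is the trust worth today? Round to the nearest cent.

€108260.87

Growing perpetuity: P = D₁ / (r − g) = €4,980.0000 / (0.096 − 0.05) = €108,260.87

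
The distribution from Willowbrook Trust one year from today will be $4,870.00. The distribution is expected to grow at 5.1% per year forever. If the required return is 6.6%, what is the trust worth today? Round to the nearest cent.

$324666.67

Growing perpetuity: P = D₁ / (r − g) = $4,870.0000 / (0.066 − 0.051) = $324,666.67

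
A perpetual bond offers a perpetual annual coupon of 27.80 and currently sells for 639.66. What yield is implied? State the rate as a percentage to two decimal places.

4.35%

P = C/r ⇒ r = C/P = 27.80/639.66 = 0.043461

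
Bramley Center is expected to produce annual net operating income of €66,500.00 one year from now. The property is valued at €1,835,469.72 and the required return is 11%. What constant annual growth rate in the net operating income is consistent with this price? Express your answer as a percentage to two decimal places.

7.38%

P = D₁/(r−g) ⇒ g = r − D₁/P = 0.11 − €66,500.00/€1,835,469.72 = 0.073769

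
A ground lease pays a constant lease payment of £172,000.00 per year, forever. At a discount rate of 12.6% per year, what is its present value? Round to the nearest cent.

Level perpetuity: PV = C / r = £172,000.00 / 0.126 = £1,365,079.37

£1365079.37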